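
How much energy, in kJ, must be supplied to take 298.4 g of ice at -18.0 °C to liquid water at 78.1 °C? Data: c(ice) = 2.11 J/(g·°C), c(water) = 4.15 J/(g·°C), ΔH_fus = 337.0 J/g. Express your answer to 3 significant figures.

q = 209 kJ

q1 (heat ice -18.0→0.0 °C): 298.4 × 2.11 × 18.0 = 11333 J
q2 (melt at 0 °C): 298.4 × 337.0 = 100561 J
q3 (heat water 0.0→78.1 °C): 298.4 × 4.15 × 78.1 = 96716 J
Total: 11333 + 100561 + 96716 = 208610 J = 209 kJ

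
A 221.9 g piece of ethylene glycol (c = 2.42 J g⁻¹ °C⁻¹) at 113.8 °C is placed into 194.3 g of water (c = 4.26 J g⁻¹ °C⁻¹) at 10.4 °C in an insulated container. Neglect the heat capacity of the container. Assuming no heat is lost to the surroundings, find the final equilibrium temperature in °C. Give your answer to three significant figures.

T_f = 51.1 °C

Heat lost by ethylene glycol = heat gained by water.
(221.9)(2.42)(113.8 − T) = (194.3)(4.26)(T − 10.4)
536.998 (113.8 − T) = 827.718 (T − 10.4)
61110 − 536.998 T = 827.718 T − 8608.3
69718.3 = 1364.716 T
T = 51.09 °C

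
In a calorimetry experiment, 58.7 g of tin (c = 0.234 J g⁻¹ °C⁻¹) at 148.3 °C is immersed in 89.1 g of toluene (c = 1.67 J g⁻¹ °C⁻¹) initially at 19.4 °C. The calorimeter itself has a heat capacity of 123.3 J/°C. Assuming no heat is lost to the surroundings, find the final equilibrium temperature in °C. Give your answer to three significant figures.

Heat lost by tin = heat gained by toluene + calorimeter.
(58.7)(0.234)(148.3 − T) = [(89.1)(1.67) + 123.3](T − 19.4)
13.7358 (148.3 − T) = 272.097 (T − 19.4)
2037.0 − 13.7358 T = 272.097 T − 5278.7
7315.7 = 285.8328 T
T = 25.59 °C

T_f = 25.6 °C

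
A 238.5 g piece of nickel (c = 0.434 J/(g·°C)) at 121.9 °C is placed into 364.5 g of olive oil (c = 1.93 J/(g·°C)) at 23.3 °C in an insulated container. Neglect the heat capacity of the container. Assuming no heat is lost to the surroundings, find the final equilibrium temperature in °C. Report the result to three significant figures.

Heat lost by nickel = heat gained by olive oil.
(238.5)(0.434)(121.9 − T) = (364.5)(1.93)(T − 23.3)
103.509 (121.9 − T) = 703.485 (T − 23.3)
12618 − 103.509 T = 703.485 T − 16391
29009 = 806.994 T
T = 35.947 °C

T_f = 35.9 °C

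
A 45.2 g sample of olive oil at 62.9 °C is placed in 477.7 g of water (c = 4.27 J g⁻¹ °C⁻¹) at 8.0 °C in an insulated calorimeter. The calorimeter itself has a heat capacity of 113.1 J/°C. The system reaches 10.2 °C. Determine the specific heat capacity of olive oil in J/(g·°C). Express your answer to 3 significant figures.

q_gained = (477.7 × 4.27 + 113.1) × (10.2 − 8.0) = 4736 J
q_lost = 45.2 × c × (62.9 − 10.2) = 2382.04 c
Set equal: c = 4736 / 2382.04 = 1.99 J/(g·°C)

c = 1.99 J/(g·°C)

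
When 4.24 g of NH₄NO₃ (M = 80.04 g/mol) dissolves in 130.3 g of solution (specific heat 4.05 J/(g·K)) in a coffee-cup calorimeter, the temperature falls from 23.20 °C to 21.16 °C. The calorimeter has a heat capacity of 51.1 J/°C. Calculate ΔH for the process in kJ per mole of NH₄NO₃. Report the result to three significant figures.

ΔH = 22.3 kJ/mol

|ΔT| = |21.16 − 23.20| = 2.04 °C
|q_surr| = (130.3 × 4.05 + 51.1) × 2.04 = 578.815 × 2.04 = 1181 J
n(NH₄NO₃) = 4.24 / 80.04 = 0.05297 mol
Temperature fell, so q_rxn = +|q_surr| = 1.181 kJ
ΔH = q_rxn / n = 22.30 kJ/mol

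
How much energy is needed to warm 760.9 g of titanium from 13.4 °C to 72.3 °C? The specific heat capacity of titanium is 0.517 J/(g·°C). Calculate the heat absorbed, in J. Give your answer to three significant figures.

q = 23200 J

q = m c ΔT = 760.9 × 0.517 × (72.3 − 13.4)
q = 760.9 × 0.517 × 58.9 = 23170 J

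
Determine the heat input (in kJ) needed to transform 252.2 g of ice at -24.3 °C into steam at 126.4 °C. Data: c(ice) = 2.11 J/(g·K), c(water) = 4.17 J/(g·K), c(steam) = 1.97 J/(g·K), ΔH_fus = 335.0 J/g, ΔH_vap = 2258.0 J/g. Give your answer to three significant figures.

q = 785 kJ

q1 (heat ice -24.3→0.0 °C): 252.2 × 2.11 × 24.3 = 12931 J
q2 (melt at 0 °C): 252.2 × 335.0 = 84487 J
q3 (heat water 0.0→100.0 °C): 252.2 × 4.17 × 100.0 = 105167 J
q4 (vaporize at 100 °C): 252.2 × 2258.0 = 569468 J
q5 (heat steam 100.0→126.4 °C): 252.2 × 1.97 × 26.4 = 13116 J
Total: 12931 + 84487 + 105167 + 569468 + 13116 = 785169 J = 785 kJ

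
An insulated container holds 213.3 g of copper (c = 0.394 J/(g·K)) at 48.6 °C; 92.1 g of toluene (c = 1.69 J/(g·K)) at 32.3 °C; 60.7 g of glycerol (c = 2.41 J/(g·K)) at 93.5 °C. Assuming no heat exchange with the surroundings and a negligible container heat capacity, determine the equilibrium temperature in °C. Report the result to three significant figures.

T_f = 59.0 °C

Σ mᵢcᵢ(T − Tᵢ) = 0  ⇒  T = Σ mᵢcᵢTᵢ / Σ mᵢcᵢ
Σ mᵢcᵢ = 213.3×0.394 + 92.1×1.69 + 60.7×2.41 = 385.9762
Σ mᵢcᵢTᵢ = 84.0402×48.6 + 155.649×32.3 + 146.287×93.5 = 22790
T = 22790 / 385.9762 = 59.045 °C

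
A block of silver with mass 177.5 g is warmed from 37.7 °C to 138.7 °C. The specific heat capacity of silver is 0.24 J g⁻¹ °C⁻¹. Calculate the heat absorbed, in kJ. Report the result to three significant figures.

q = 4.30 kJ

q = m c ΔT = 177.5 × 0.24 × (138.7 − 37.7)
q = 177.5 × 0.24 × 101.0 = 4303 J = 4.30 kJ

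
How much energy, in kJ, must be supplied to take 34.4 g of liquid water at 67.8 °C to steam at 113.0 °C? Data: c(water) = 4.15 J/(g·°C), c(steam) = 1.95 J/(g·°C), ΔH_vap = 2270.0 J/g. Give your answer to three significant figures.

q = 83.6 kJ

q1 (heat water 67.8→100.0 °C): 34.4 × 4.15 × 32.2 = 4597 J
q2 (vaporize at 100 °C): 34.4 × 2270.0 = 78088 J
q3 (heat steam 100.0→113.0 °C): 34.4 × 1.95 × 13.0 = 872 J
Total: 4597 + 78088 + 872 = 83557 J = 83.6 kJ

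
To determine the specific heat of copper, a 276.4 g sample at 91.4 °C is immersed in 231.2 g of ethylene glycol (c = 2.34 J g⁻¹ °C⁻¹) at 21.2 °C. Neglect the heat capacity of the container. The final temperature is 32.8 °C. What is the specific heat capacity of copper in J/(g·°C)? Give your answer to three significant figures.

q_gained = (231.2 × 2.34) × (32.8 − 21.2) = 6276 J
q_lost = 276.4 × c × (91.4 − 32.8) = 16197.04 c
Set equal: c = 6276 / 16197.04 = 0.387 J/(g·°C)

c = 0.387 J/(g·°C)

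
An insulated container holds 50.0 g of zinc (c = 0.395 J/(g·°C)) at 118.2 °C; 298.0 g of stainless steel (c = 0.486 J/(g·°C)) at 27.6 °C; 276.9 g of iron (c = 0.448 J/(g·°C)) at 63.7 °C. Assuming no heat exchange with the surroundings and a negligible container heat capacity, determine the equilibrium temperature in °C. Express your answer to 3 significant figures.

Σ mᵢcᵢ(T − Tᵢ) = 0  ⇒  T = Σ mᵢcᵢTᵢ / Σ mᵢcᵢ
Σ mᵢcᵢ = 50.0×0.395 + 298.0×0.486 + 276.9×0.448 = 288.6292
Σ mᵢcᵢTᵢ = 19.75×118.2 + 144.828×27.6 + 124.0512×63.7 = 14234
T = 14234 / 288.6292 = 49.32 °C

T_f = 49.3 °C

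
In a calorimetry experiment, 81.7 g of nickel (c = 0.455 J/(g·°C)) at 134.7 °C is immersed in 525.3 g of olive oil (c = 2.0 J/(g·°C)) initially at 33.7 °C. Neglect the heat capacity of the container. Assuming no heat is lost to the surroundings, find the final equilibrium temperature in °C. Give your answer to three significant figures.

T_f = 37.2 °C

Heat lost by nickel = heat gained by olive oil.
(81.7)(0.455)(134.7 − T) = (525.3)(2.0)(T − 33.7)
37.1735 (134.7 − T) = 1050.6 (T − 33.7)
5007.3 − 37.1735 T = 1050.6 T − 35405
40412.3 = 1087.7735 T
T = 37.15 °C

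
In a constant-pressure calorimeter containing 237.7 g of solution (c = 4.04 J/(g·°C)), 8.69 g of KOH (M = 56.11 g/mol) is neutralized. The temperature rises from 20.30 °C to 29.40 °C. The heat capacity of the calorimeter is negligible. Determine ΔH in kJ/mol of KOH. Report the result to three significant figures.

|ΔT| = |29.40 − 20.30| = 9.10 °C
|q_surr| = (237.7 × 4.04) × 9.10 = 960.308 × 9.10 = 8739 J
n(KOH) = 8.69 / 56.11 = 0.1549 mol
Temperature rose, so q_rxn = −|q_surr| = -8.739 kJ
ΔH = q_rxn / n = -56.42 kJ/mol

ΔH = -56.4 kJ/mol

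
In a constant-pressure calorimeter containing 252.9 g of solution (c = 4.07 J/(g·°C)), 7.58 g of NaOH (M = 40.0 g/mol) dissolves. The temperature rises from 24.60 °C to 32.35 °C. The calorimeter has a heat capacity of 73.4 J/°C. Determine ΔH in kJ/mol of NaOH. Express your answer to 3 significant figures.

|ΔT| = |32.35 − 24.60| = 7.75 °C
|q_surr| = (252.9 × 4.07 + 73.4) × 7.75 = 1102.703 × 7.75 = 8546 J
n(NaOH) = 7.58 / 40.0 = 0.1895 mol
Temperature rose, so q_rxn = −|q_surr| = -8.546 kJ
ΔH = q_rxn / n = -45.10 kJ/mol

ΔH = -45.1 kJ/mol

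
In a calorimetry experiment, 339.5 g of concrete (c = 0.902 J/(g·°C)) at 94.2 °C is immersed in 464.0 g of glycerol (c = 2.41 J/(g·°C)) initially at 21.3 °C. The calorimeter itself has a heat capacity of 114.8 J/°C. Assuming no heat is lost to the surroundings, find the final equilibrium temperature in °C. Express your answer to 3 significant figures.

Heat lost by concrete = heat gained by glycerol + calorimeter.
(339.5)(0.902)(94.2 − T) = [(464.0)(2.41) + 114.8](T − 21.3)
306.229 (94.2 − T) = 1233.04 (T − 21.3)
28847 − 306.229 T = 1233.04 T − 26264
55111 = 1539.269 T
T = 35.80 °C

T_f = 35.8 °C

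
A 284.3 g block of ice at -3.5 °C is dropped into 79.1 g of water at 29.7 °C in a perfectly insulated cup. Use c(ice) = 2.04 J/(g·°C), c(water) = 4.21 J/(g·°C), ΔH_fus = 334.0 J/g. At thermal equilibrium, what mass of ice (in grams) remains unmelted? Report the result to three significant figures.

Heat to warm all ice to 0 °C: 284.3×2.04×3.5 = 2029.9 J
Heat released by water cooling to 0 °C: 79.1×4.21×29.7 = 9890.4 J
9890.4 J < 2029.9 + 284.3×334.0 = 96986.1 J, so not all ice melts; final T = 0 °C.
Heat left for melting: 9890.4 − 2029.9 = 7860.5 J
Mass melted = 7860.5 / 334.0 = 23.53 g
Ice remaining = 284.3 − 23.53 = 260.77 g

m_ice remaining = 261 g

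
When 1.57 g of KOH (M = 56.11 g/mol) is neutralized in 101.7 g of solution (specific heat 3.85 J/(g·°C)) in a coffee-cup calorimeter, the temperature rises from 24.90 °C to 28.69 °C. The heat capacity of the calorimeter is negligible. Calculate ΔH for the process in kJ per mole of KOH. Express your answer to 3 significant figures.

ΔH = -53.0 kJ/mol

|ΔT| = |28.69 − 24.90| = 3.79 °C
|q_surr| = (101.7 × 3.85) × 3.79 = 391.545 × 3.79 = 1484 J
n(KOH) = 1.57 / 56.11 = 0.02798 mol
Temperature rose, so q_rxn = −|q_surr| = -1.484 kJ
ΔH = q_rxn / n = -53.04 kJ/mol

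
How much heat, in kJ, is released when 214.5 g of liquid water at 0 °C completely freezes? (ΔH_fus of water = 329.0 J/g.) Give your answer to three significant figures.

q = 70.6 kJ

q = m × ΔH_fus = 214.5 × 329.0 = 70570 J = 70.6 kJ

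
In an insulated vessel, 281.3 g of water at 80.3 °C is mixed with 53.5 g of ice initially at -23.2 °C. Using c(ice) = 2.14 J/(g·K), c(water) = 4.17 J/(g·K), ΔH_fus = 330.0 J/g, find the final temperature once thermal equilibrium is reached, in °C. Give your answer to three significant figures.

Heat to bring ice to 0 °C and melt it: q₁ = 53.5×2.14×23.2 + 53.5×330.0 = 20311 J
Heat the water can supply cooling to 0 °C: 281.3×4.17×80.3 = 94193.6 J > q₁, so all ice melts.
Energy balance: 281.3×4.17×(80.3 − T) = 20311 + 53.5×4.17×(T − 0)
1173.021(80.3 − T) = 20311 + 223.095 T
94193.6 − 20311 = 1396.116 T
T = 73882.6 / 1396.116 = 52.92 °C

T_f = 52.9 °C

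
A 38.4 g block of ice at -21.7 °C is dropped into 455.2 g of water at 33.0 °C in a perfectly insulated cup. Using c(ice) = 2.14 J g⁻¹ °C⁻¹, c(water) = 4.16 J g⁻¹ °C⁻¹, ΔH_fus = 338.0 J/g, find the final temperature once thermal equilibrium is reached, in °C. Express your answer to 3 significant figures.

Heat to bring ice to 0 °C and melt it: q₁ = 38.4×2.14×21.7 + 38.4×338.0 = 14762 J
Heat the water can supply cooling to 0 °C: 455.2×4.16×33.0 = 62489.9 J > q₁, so all ice melts.
Energy balance: 455.2×4.16×(33.0 − T) = 14762 + 38.4×4.16×(T − 0)
1893.632(33.0 − T) = 14762 + 159.744 T
62489.9 − 14762 = 2053.376 T
T = 47727.9 / 2053.376 = 23.24 °C

T_f = 23.2 °C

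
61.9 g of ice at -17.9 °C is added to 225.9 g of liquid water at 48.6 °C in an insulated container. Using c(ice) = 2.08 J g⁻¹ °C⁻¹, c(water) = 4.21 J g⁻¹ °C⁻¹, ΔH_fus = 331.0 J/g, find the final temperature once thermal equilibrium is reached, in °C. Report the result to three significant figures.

T_f = 19.3 °C

Heat to bring ice to 0 °C and melt it: q₁ = 61.9×2.08×17.9 + 61.9×331.0 = 22794 J
Heat the water can supply cooling to 0 °C: 225.9×4.21×48.6 = 46220.5 J > q₁, so all ice melts.
Energy balance: 225.9×4.21×(48.6 − T) = 22794 + 61.9×4.21×(T − 0)
951.039(48.6 − T) = 22794 + 260.599 T
46220.5 − 22794 = 1211.638 T
T = 23426.5 / 1211.638 = 19.33 °C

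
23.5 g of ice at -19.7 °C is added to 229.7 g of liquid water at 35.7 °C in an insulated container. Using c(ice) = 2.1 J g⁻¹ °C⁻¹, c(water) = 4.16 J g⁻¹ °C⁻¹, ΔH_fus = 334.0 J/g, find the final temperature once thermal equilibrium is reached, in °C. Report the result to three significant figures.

Heat to bring ice to 0 °C and melt it: q₁ = 23.5×2.1×19.7 + 23.5×334.0 = 8821.2 J
Heat the water can supply cooling to 0 °C: 229.7×4.16×35.7 = 34113.2 J > q₁, so all ice melts.
Energy balance: 229.7×4.16×(35.7 − T) = 8821.2 + 23.5×4.16×(T − 0)
955.552(35.7 − T) = 8821.2 + 97.76 T
34113.2 − 8821.2 = 1053.312 T
T = 25292.0 / 1053.312 = 24.01 °C

T_f = 24.0 °C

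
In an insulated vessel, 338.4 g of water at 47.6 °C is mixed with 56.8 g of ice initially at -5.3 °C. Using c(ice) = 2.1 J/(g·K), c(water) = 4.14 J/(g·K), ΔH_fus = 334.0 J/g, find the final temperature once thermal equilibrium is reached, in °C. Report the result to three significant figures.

Heat to bring ice to 0 °C and melt it: q₁ = 56.8×2.1×5.3 + 56.8×334.0 = 19603 J
Heat the water can supply cooling to 0 °C: 338.4×4.14×47.6 = 66686.5 J > q₁, so all ice melts.
Energy balance: 338.4×4.14×(47.6 − T) = 19603 + 56.8×4.14×(T − 0)
1400.976(47.6 − T) = 19603 + 235.152 T
66686.5 − 19603 = 1636.128 T
T = 47083.5 / 1636.128 = 28.78 °C

T_f = 28.8 °C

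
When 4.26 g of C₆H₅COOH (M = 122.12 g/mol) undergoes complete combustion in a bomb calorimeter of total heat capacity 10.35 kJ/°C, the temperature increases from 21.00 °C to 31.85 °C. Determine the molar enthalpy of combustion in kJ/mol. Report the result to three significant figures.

ΔT = 31.85 − 21.00 = 10.85 °C
q_cal = C_cal × ΔT = 10.35 × 10.85 = 112.2975 kJ
n = 4.26 / 122.12 = 0.03488 mol
q_rxn = −q_cal = -112.2975 kJ
ΔH = -112.2975 / 0.03488 = -3220 kJ/mol

ΔH = -3220 kJ/mol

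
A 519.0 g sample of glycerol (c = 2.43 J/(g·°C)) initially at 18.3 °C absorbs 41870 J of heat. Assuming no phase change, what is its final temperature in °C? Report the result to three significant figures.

T_f = 51.5 °C

ΔT = q / (m c) = 41870 / (519.0 × 2.43) = 33.20 °C
T_f = 18.3 + 33.20 = 51.50 °C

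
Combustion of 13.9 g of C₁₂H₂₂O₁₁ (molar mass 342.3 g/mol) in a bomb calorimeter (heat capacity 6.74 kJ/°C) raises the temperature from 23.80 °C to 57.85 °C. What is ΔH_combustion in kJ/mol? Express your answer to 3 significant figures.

ΔH = -5650 kJ/mol

ΔT = 57.85 − 23.80 = 34.05 °C
q_cal = C_cal × ΔT = 6.74 × 34.05 = 229.497 kJ
n = 13.9 / 342.3 = 0.04061 mol
q_rxn = −q_cal = -229.497 kJ
ΔH = -229.497 / 0.04061 = -5651 kJ/mol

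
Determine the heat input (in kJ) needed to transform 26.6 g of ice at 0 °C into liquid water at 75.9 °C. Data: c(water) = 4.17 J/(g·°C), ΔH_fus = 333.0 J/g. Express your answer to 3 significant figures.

q = 17.3 kJ

q1 (melt at 0 °C): 26.6 × 333.0 = 8858 J
q2 (heat water 0.0→75.9 °C): 26.6 × 4.17 × 75.9 = 8419 J
Total: 8858 + 8419 = 17277 J = 17.3 kJ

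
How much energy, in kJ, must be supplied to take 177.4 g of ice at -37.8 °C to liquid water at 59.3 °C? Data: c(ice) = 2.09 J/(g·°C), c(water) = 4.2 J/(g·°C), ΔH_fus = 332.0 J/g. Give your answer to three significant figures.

q1 (heat ice -37.8→0.0 °C): 177.4 × 2.09 × 37.8 = 14015 J
q2 (melt at 0 °C): 177.4 × 332.0 = 58897 J
q3 (heat water 0.0→59.3 °C): 177.4 × 4.2 × 59.3 = 44183 J
Total: 14015 + 58897 + 44183 = 117095 J = 117 kJ

q = 117 kJ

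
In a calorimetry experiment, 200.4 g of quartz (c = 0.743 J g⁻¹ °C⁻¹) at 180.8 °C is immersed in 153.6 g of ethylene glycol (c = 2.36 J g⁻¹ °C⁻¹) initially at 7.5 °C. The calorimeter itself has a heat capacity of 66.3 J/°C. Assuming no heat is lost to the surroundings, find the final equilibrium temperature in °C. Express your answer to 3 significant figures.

Heat lost by quartz = heat gained by ethylene glycol + calorimeter.
(200.4)(0.743)(180.8 − T) = [(153.6)(2.36) + 66.3](T − 7.5)
148.8972 (180.8 − T) = 428.796 (T − 7.5)
26921 − 148.8972 T = 428.796 T − 3216.0
30137.0 = 577.6932 T
T = 52.17 °C

T_f = 52.2 °C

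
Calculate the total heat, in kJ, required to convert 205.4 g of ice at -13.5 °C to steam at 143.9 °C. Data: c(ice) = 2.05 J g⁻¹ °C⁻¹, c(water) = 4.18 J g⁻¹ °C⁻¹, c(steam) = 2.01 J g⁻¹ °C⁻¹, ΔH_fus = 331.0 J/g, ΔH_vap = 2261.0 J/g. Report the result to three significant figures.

q = 642 kJ

q1 (heat ice -13.5→0.0 °C): 205.4 × 2.05 × 13.5 = 5684 J
q2 (melt at 0 °C): 205.4 × 331.0 = 67987 J
q3 (heat water 0.0→100.0 °C): 205.4 × 4.18 × 100.0 = 85857 J
q4 (vaporize at 100 °C): 205.4 × 2261.0 = 464409 J
q5 (heat steam 100.0→143.9 °C): 205.4 × 2.01 × 43.9 = 18124 J
Total: 5684 + 67987 + 85857 + 464409 + 18124 = 642061 J = 642 kJ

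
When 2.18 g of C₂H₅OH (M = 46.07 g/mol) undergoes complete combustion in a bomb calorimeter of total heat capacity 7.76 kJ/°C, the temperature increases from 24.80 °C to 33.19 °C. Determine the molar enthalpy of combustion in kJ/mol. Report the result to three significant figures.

ΔT = 33.19 − 24.80 = 8.39 °C
q_cal = C_cal × ΔT = 7.76 × 8.39 = 65.1064 kJ
n = 2.18 / 46.07 = 0.04732 mol
q_rxn = −q_cal = -65.1064 kJ
ΔH = -65.1064 / 0.04732 = -1376 kJ/mol

ΔH = -1380 kJ/mol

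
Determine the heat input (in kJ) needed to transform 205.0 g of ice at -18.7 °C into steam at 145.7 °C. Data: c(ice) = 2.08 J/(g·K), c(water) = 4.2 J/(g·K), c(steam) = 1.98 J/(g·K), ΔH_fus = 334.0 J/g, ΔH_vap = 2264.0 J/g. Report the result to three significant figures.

q = 645 kJ

q1 (heat ice -18.7→0.0 °C): 205.0 × 2.08 × 18.7 = 7974 J
q2 (melt at 0 °C): 205.0 × 334.0 = 68470 J
q3 (heat water 0.0→100.0 °C): 205.0 × 4.2 × 100.0 = 86100 J
q4 (vaporize at 100 °C): 205.0 × 2264.0 = 464120 J
q5 (heat steam 100.0→145.7 °C): 205.0 × 1.98 × 45.7 = 18550 J
Total: 7974 + 68470 + 86100 + 464120 + 18550 = 645214 J = 645 kJ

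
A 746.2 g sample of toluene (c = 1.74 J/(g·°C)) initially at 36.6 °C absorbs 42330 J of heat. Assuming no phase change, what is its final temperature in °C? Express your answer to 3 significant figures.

ΔT = q / (m c) = 42330 / (746.2 × 1.74) = 32.60 °C
T_f = 36.6 + 32.60 = 69.20 °C

T_f = 69.2 °C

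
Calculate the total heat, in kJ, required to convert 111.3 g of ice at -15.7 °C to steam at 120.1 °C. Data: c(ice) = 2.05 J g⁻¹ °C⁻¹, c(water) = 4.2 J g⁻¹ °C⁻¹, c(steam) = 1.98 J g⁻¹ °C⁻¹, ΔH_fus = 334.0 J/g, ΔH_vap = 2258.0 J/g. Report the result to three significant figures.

q1 (heat ice -15.7→0.0 °C): 111.3 × 2.05 × 15.7 = 3582 J
q2 (melt at 0 °C): 111.3 × 334.0 = 37174 J
q3 (heat water 0.0→100.0 °C): 111.3 × 4.2 × 100.0 = 46746 J
q4 (vaporize at 100 °C): 111.3 × 2258.0 = 251315 J
q5 (heat steam 100.0→120.1 °C): 111.3 × 1.98 × 20.1 = 4430 J
Total: 3582 + 37174 + 46746 + 251315 + 4430 = 343247 J = 343 kJ

q = 343 kJ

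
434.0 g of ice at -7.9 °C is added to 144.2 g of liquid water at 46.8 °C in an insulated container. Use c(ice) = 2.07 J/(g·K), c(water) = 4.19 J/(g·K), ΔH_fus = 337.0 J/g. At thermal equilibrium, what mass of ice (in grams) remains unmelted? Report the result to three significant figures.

m_ice remaining = 371 g

Heat to warm all ice to 0 °C: 434.0×2.07×7.9 = 7097.2 J
Heat released by water cooling to 0 °C: 144.2×4.19×46.8 = 28276 J
28276 J < 7097.2 + 434.0×337.0 = 153355.2 J, so not all ice melts; final T = 0 °C.
Heat left for melting: 28276 − 7097.2 = 21178.8 J
Mass melted = 21178.8 / 337.0 = 62.85 g
Ice remaining = 434.0 − 62.85 = 371.15 g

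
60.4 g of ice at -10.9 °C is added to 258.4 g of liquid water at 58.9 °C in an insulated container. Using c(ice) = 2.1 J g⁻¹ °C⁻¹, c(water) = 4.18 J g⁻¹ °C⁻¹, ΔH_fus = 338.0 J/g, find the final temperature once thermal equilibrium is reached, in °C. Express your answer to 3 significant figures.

Heat to bring ice to 0 °C and melt it: q₁ = 60.4×2.1×10.9 + 60.4×338.0 = 21798 J
Heat the water can supply cooling to 0 °C: 258.4×4.18×58.9 = 63618.6 J > q₁, so all ice melts.
Energy balance: 258.4×4.18×(58.9 − T) = 21798 + 60.4×4.18×(T − 0)
1080.112(58.9 − T) = 21798 + 252.472 T
63618.6 − 21798 = 1332.584 T
T = 41820.6 / 1332.584 = 31.38 °C

T_f = 31.4 °C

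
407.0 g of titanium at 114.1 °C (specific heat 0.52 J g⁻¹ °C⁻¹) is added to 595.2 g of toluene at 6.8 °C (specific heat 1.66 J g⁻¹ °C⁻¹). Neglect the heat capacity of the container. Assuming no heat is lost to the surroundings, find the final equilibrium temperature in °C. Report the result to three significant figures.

T_f = 25.7 °C

Heat lost by titanium = heat gained by toluene.
(407.0)(0.52)(114.1 − T) = (595.2)(1.66)(T − 6.8)
211.64 (114.1 − T) = 988.032 (T − 6.8)
24148 − 211.64 T = 988.032 T − 6718.6
30866.6 = 1199.672 T
T = 25.73 °C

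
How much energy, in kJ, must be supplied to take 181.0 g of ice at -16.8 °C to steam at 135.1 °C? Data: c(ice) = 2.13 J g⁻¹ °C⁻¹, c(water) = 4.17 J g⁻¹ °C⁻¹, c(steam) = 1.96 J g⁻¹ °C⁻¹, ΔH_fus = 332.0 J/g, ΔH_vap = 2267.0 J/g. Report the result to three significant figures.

q = 565 kJ

q1 (heat ice -16.8→0.0 °C): 181.0 × 2.13 × 16.8 = 6477 J
q2 (melt at 0 °C): 181.0 × 332.0 = 60092 J
q3 (heat water 0.0→100.0 °C): 181.0 × 4.17 × 100.0 = 75477 J
q4 (vaporize at 100 °C): 181.0 × 2267.0 = 410327 J
q5 (heat steam 100.0→135.1 °C): 181.0 × 1.96 × 35.1 = 12452 J
Total: 6477 + 60092 + 75477 + 410327 + 12452 = 564825 J = 565 kJ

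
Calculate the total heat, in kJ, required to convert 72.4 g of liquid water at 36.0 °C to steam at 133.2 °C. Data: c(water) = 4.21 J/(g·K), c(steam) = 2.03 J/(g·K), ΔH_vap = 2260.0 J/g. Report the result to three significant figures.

q1 (heat water 36.0→100.0 °C): 72.4 × 4.21 × 64.0 = 19507 J
q2 (vaporize at 100 °C): 72.4 × 2260.0 = 163624 J
q3 (heat steam 100.0→133.2 °C): 72.4 × 2.03 × 33.2 = 4879 J
Total: 19507 + 163624 + 4879 = 188010 J = 188 kJ

q = 188 kJ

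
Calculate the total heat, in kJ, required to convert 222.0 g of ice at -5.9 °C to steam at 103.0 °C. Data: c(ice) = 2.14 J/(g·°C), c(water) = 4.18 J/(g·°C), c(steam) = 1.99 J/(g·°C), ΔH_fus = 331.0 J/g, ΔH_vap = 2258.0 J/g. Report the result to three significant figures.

q = 672 kJ

q1 (heat ice -5.9→0.0 °C): 222.0 × 2.14 × 5.9 = 2803 J
q2 (melt at 0 °C): 222.0 × 331.0 = 73482 J
q3 (heat water 0.0→100.0 °C): 222.0 × 4.18 × 100.0 = 92796 J
q4 (vaporize at 100 °C): 222.0 × 2258.0 = 501276 J
q5 (heat steam 100.0→103.0 °C): 222.0 × 1.99 × 3.0 = 1325 J
Total: 2803 + 73482 + 92796 + 501276 + 1325 = 671682 J = 672 kJ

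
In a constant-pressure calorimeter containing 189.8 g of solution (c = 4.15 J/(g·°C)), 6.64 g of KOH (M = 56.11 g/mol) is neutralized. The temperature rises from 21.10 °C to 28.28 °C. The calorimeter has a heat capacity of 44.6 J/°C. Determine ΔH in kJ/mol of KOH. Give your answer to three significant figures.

ΔH = -50.5 kJ/mol

|ΔT| = |28.28 − 21.10| = 7.18 °C
|q_surr| = (189.8 × 4.15 + 44.6) × 7.18 = 832.27 × 7.18 = 5976 J
n(KOH) = 6.64 / 56.11 = 0.1183 mol
Temperature rose, so q_rxn = −|q_surr| = -5.976 kJ
ΔH = q_rxn / n = -50.52 kJ/mol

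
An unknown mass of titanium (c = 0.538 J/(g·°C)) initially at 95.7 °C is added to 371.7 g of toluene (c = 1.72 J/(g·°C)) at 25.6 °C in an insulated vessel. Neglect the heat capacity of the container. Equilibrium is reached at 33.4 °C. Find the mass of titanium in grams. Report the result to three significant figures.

q_gained = (371.7 × 1.72) × (33.4 − 25.6) = 4987 J
q_lost = m × 0.538 × (95.7 − 33.4) = 33.5174 m
m = 4987 / 33.5174 = 149 g

m = 149 g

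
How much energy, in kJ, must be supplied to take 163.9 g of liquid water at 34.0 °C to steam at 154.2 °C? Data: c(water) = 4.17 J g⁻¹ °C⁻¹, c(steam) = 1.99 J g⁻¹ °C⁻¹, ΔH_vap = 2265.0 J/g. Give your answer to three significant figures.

q = 434 kJ

q1 (heat water 34.0→100.0 °C): 163.9 × 4.17 × 66.0 = 45109 J
q2 (vaporize at 100 °C): 163.9 × 2265.0 = 371234 J
q3 (heat steam 100.0→154.2 °C): 163.9 × 1.99 × 54.2 = 17678 J
Total: 45109 + 371234 + 17678 = 434021 J = 434 kJ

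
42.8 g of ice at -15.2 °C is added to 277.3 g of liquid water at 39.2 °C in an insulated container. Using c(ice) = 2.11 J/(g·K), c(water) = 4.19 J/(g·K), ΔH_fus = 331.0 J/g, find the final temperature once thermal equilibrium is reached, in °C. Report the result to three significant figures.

T_f = 22.4 °C

Heat to bring ice to 0 °C and melt it: q₁ = 42.8×2.11×15.2 + 42.8×331.0 = 15539 J
Heat the water can supply cooling to 0 °C: 277.3×4.19×39.2 = 45546.0 J > q₁, so all ice melts.
Energy balance: 277.3×4.19×(39.2 − T) = 15539 + 42.8×4.19×(T − 0)
1161.887(39.2 − T) = 15539 + 179.332 T
45546.0 − 15539 = 1341.219 T
T = 30007.0 / 1341.219 = 22.37 °C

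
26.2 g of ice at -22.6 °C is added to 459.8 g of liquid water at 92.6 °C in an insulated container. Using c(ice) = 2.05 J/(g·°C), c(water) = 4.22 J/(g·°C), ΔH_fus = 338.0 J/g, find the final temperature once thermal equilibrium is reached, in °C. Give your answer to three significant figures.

Heat to bring ice to 0 °C and melt it: q₁ = 26.2×2.05×22.6 + 26.2×338.0 = 10069 J
Heat the water can supply cooling to 0 °C: 459.8×4.22×92.6 = 179677 J > q₁, so all ice melts.
Energy balance: 459.8×4.22×(92.6 − T) = 10069 + 26.2×4.22×(T − 0)
1940.356(92.6 − T) = 10069 + 110.564 T
179677 − 10069 = 2050.920 T
T = 169608 / 2050.920 = 82.70 °C

T_f = 82.7 °C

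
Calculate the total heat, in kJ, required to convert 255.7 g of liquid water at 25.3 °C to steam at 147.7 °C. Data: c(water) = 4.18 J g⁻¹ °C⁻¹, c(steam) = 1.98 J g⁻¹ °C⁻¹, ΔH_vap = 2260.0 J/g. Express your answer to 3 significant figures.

q1 (heat water 25.3→100.0 °C): 255.7 × 4.18 × 74.7 = 79841 J
q2 (vaporize at 100 °C): 255.7 × 2260.0 = 577882 J
q3 (heat steam 100.0→147.7 °C): 255.7 × 1.98 × 47.7 = 24150 J
Total: 79841 + 577882 + 24150 = 681873 J = 682 kJ

q = 682 kJ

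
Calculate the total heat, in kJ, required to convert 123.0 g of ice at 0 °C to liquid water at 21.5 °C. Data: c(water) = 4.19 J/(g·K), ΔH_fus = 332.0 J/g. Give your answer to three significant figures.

q = 51.9 kJ

q1 (melt at 0 °C): 123.0 × 332.0 = 40836 J
q2 (heat water 0.0→21.5 °C): 123.0 × 4.19 × 21.5 = 11080 J
Total: 40836 + 11080 = 51916 J = 51.9 kJ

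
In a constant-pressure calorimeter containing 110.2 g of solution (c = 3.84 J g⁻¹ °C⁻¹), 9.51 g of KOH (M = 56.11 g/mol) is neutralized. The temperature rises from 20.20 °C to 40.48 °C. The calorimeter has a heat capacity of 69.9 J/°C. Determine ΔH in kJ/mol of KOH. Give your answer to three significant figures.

|ΔT| = |40.48 − 20.20| = 20.28 °C
|q_surr| = (110.2 × 3.84 + 69.9) × 20.28 = 493.068 × 20.28 = 9999 J
n(KOH) = 9.51 / 56.11 = 0.1695 mol
Temperature rose, so q_rxn = −|q_surr| = -9.999 kJ
ΔH = q_rxn / n = -58.99 kJ/mol

ΔH = -59.0 kJ/mol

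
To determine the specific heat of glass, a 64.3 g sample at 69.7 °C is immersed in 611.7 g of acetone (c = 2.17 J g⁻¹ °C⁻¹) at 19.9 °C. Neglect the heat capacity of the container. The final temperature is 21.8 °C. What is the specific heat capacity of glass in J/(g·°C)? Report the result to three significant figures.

c = 0.819 J/(g·°C)

q_gained = (611.7 × 2.17) × (21.8 − 19.9) = 2522 J
q_lost = 64.3 × c × (69.7 − 21.8) = 3079.97 c
Set equal: c = 2522 / 3079.97 = 0.819 J/(g·°C)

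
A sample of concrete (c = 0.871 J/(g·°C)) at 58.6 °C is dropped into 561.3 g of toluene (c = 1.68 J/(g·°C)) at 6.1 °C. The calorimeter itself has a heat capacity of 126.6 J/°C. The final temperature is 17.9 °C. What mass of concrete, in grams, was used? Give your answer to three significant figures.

q_gained = (561.3 × 1.68 + 126.6) × (17.9 − 6.1) = 12620 J
q_lost = m × 0.871 × (58.6 − 17.9) = 35.4497 m
m = 12620 / 35.4497 = 356 g

m = 356 g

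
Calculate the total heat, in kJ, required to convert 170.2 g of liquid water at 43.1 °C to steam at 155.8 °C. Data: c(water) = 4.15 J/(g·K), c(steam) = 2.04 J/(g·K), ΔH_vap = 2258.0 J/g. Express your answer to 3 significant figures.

q1 (heat water 43.1→100.0 °C): 170.2 × 4.15 × 56.9 = 40190 J
q2 (vaporize at 100 °C): 170.2 × 2258.0 = 384312 J
q3 (heat steam 100.0→155.8 °C): 170.2 × 2.04 × 55.8 = 19374 J
Total: 40190 + 384312 + 19374 = 443876 J = 444 kJ

q = 444 kJ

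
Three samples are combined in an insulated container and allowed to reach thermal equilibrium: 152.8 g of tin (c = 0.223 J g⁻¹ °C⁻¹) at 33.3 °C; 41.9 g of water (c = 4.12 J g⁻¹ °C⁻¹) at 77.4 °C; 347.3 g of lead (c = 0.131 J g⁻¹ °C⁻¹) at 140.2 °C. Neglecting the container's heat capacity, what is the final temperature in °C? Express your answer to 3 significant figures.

T_f = 82.8 °C

Σ mᵢcᵢ(T − Tᵢ) = 0  ⇒  T = Σ mᵢcᵢTᵢ / Σ mᵢcᵢ
Σ mᵢcᵢ = 152.8×0.223 + 41.9×4.12 + 347.3×0.131 = 252.1987
Σ mᵢcᵢTᵢ = 34.0744×33.3 + 172.628×77.4 + 45.4963×140.2 = 20875
T = 20875 / 252.1987 = 82.77 °C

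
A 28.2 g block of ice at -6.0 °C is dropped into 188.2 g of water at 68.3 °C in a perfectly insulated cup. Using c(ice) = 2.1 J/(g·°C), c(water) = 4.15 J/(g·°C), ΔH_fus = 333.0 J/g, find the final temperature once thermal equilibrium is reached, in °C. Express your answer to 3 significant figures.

Heat to bring ice to 0 °C and melt it: q₁ = 28.2×2.1×6.0 + 28.2×333.0 = 9745.9 J
Heat the water can supply cooling to 0 °C: 188.2×4.15×68.3 = 53344.3 J > q₁, so all ice melts.
Energy balance: 188.2×4.15×(68.3 − T) = 9745.9 + 28.2×4.15×(T − 0)
781.03(68.3 − T) = 9745.9 + 117.03 T
53344.3 − 9745.9 = 898.06 T
T = 43598.4 / 898.06 = 48.547 °C

T_f = 48.5 °C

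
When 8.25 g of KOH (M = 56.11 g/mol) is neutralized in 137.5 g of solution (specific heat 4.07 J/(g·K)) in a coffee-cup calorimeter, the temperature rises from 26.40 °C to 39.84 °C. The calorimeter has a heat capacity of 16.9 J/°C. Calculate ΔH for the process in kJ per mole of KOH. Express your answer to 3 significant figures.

|ΔT| = |39.84 − 26.40| = 13.44 °C
|q_surr| = (137.5 × 4.07 + 16.9) × 13.44 = 576.525 × 13.44 = 7748 J
n(KOH) = 8.25 / 56.11 = 0.1470 mol
Temperature rose, so q_rxn = −|q_surr| = -7.748 kJ
ΔH = q_rxn / n = -52.71 kJ/mol

ΔH = -52.7 kJ/mol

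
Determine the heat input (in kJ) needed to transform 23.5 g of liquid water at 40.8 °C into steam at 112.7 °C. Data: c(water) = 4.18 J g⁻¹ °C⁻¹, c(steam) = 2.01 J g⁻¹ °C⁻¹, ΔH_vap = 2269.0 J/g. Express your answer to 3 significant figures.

q = 59.7 kJ

q1 (heat water 40.8→100.0 °C): 23.5 × 4.18 × 59.2 = 5815 J
q2 (vaporize at 100 °C): 23.5 × 2269.0 = 53322 J
q3 (heat steam 100.0→112.7 °C): 23.5 × 2.01 × 12.7 = 600 J
Total: 5815 + 53322 + 600 = 59737 J = 59.7 kJ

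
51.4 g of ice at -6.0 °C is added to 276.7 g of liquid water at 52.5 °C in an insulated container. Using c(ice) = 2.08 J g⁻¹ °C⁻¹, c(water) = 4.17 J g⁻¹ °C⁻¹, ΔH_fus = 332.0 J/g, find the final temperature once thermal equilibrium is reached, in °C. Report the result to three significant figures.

Heat to bring ice to 0 °C and melt it: q₁ = 51.4×2.08×6.0 + 51.4×332.0 = 17706 J
Heat the water can supply cooling to 0 °C: 276.7×4.17×52.5 = 60576.5 J > q₁, so all ice melts.
Energy balance: 276.7×4.17×(52.5 − T) = 17706 + 51.4×4.17×(T − 0)
1153.839(52.5 − T) = 17706 + 214.338 T
60576.5 − 17706 = 1368.177 T
T = 42870.5 / 1368.177 = 31.33 °C

T_f = 31.3 °C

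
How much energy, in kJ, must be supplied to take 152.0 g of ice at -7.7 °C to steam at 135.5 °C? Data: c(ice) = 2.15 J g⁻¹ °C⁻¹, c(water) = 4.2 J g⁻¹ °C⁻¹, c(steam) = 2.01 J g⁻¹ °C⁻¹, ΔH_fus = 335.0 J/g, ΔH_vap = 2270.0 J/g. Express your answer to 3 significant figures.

q = 473 kJ

q1 (heat ice -7.7→0.0 °C): 152.0 × 2.15 × 7.7 = 2516 J
q2 (melt at 0 °C): 152.0 × 335.0 = 50920 J
q3 (heat water 0.0→100.0 °C): 152.0 × 4.2 × 100.0 = 63840 J
q4 (vaporize at 100 °C): 152.0 × 2270.0 = 345040 J
q5 (heat steam 100.0→135.5 °C): 152.0 × 2.01 × 35.5 = 10846 J
Total: 2516 + 50920 + 63840 + 345040 + 10846 = 473162 J = 473 kJ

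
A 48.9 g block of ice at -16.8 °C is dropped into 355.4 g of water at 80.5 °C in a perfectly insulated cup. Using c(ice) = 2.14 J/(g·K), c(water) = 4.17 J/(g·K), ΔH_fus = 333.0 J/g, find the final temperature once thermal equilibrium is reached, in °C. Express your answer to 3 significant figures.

T_f = 60.1 °C

Heat to bring ice to 0 °C and melt it: q₁ = 48.9×2.14×16.8 + 48.9×333.0 = 18042 J
Heat the water can supply cooling to 0 °C: 355.4×4.17×80.5 = 119302 J > q₁, so all ice melts.
Energy balance: 355.4×4.17×(80.5 − T) = 18042 + 48.9×4.17×(T − 0)
1482.018(80.5 − T) = 18042 + 203.913 T
119302 − 18042 = 1685.931 T
T = 101260 / 1685.931 = 60.06 °C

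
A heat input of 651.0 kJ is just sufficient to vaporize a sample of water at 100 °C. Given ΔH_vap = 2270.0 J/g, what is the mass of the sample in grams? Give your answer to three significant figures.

m = q / ΔH_vap = 651000 J / 2270.0 J/g = 287 g

m = 287 g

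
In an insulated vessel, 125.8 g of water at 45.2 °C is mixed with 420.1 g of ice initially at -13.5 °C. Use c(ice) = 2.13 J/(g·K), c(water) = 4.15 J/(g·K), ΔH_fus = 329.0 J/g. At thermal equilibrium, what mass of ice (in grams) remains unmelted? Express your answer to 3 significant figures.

Heat to warm all ice to 0 °C: 420.1×2.13×13.5 = 12080 J
Heat released by water cooling to 0 °C: 125.8×4.15×45.2 = 23598 J
23598 J < 12080 + 420.1×329.0 = 150292.9 J, so not all ice melts; final T = 0 °C.
Heat left for melting: 23598 − 12080 = 11518 J
Mass melted = 11518 / 329.0 = 35.01 g
Ice remaining = 420.1 − 35.01 = 385.09 g

m_ice remaining = 385 g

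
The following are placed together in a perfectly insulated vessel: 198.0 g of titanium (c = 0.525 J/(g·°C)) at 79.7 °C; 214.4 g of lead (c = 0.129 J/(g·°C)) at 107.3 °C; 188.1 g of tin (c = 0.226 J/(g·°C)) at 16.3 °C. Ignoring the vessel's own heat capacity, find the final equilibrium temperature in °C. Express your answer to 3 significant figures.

Σ mᵢcᵢ(T − Tᵢ) = 0  ⇒  T = Σ mᵢcᵢTᵢ / Σ mᵢcᵢ
Σ mᵢcᵢ = 198.0×0.525 + 214.4×0.129 + 188.1×0.226 = 174.1182
Σ mᵢcᵢTᵢ = 103.95×79.7 + 27.6576×107.3 + 42.5106×16.3 = 11945
T = 11945 / 174.1182 = 68.60 °C

T_f = 68.6 °C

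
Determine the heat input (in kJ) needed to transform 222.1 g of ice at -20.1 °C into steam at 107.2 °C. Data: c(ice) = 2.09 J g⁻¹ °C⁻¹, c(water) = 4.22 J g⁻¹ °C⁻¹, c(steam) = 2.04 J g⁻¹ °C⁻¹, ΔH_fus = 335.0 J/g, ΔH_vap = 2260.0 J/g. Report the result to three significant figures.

q1 (heat ice -20.1→0.0 °C): 222.1 × 2.09 × 20.1 = 9330 J
q2 (melt at 0 °C): 222.1 × 335.0 = 74404 J
q3 (heat water 0.0→100.0 °C): 222.1 × 4.22 × 100.0 = 93726 J
q4 (vaporize at 100 °C): 222.1 × 2260.0 = 501946 J
q5 (heat steam 100.0→107.2 °C): 222.1 × 2.04 × 7.2 = 3262 J
Total: 9330 + 74404 + 93726 + 501946 + 3262 = 682668 J = 683 kJ

q = 683 kJ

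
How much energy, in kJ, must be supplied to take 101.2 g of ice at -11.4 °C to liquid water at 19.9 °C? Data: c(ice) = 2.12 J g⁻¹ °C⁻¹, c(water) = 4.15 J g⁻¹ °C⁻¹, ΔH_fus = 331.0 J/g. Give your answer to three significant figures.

q = 44.3 kJ

q1 (heat ice -11.4→0.0 °C): 101.2 × 2.12 × 11.4 = 2446 J
q2 (melt at 0 °C): 101.2 × 331.0 = 33497 J
q3 (heat water 0.0→19.9 °C): 101.2 × 4.15 × 19.9 = 8358 J
Total: 2446 + 33497 + 8358 = 44301 J = 44.3 kJ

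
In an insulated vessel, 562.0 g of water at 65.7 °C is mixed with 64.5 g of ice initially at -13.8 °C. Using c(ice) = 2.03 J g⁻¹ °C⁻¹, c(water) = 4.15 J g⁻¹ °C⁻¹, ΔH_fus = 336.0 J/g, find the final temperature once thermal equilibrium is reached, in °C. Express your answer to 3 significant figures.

Heat to bring ice to 0 °C and melt it: q₁ = 64.5×2.03×13.8 + 64.5×336.0 = 23479 J
Heat the water can supply cooling to 0 °C: 562.0×4.15×65.7 = 153232 J > q₁, so all ice melts.
Energy balance: 562.0×4.15×(65.7 − T) = 23479 + 64.5×4.15×(T − 0)
2332.3(65.7 − T) = 23479 + 267.675 T
153232 − 23479 = 2599.975 T
T = 129753 / 2599.975 = 49.91 °C

T_f = 49.9 °C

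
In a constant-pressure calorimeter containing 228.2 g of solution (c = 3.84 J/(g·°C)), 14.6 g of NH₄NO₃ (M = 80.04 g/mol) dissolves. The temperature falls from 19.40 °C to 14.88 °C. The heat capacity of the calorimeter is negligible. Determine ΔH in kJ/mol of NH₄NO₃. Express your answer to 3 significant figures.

|ΔT| = |14.88 − 19.40| = 4.52 °C
|q_surr| = (228.2 × 3.84) × 4.52 = 876.288 × 4.52 = 3961 J
n(NH₄NO₃) = 14.6 / 80.04 = 0.1824 mol
Temperature fell, so q_rxn = +|q_surr| = 3.961 kJ
ΔH = q_rxn / n = 21.72 kJ/mol

ΔH = 21.7 kJ/mol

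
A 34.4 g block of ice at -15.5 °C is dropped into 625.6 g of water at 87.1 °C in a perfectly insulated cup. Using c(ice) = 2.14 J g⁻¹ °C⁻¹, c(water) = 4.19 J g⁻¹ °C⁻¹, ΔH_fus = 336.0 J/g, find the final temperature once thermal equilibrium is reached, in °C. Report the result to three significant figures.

T_f = 78.0 °C

Heat to bring ice to 0 °C and melt it: q₁ = 34.4×2.14×15.5 + 34.4×336.0 = 12699 J
Heat the water can supply cooling to 0 °C: 625.6×4.19×87.1 = 228312 J > q₁, so all ice melts.
Energy balance: 625.6×4.19×(87.1 − T) = 12699 + 34.4×4.19×(T − 0)
2621.264(87.1 − T) = 12699 + 144.136 T
228312 − 12699 = 2765.400 T
T = 215613 / 2765.400 = 77.97 °C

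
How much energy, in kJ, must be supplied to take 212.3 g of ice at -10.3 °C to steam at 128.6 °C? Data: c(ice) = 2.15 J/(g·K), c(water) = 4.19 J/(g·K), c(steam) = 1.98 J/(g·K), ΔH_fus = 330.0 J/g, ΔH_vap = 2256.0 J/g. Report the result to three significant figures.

q1 (heat ice -10.3→0.0 °C): 212.3 × 2.15 × 10.3 = 4701 J
q2 (melt at 0 °C): 212.3 × 330.0 = 70059 J
q3 (heat water 0.0→100.0 °C): 212.3 × 4.19 × 100.0 = 88954 J
q4 (vaporize at 100 °C): 212.3 × 2256.0 = 478949 J
q5 (heat steam 100.0→128.6 °C): 212.3 × 1.98 × 28.6 = 12022 J
Total: 4701 + 70059 + 88954 + 478949 + 12022 = 654685 J = 655 kJ

q = 655 kJ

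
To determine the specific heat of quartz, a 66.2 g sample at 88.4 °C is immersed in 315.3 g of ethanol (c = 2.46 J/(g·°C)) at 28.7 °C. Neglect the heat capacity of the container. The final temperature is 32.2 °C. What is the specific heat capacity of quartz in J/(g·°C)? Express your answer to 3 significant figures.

q_gained = (315.3 × 2.46) × (32.2 − 28.7) = 2715 J
q_lost = 66.2 × c × (88.4 − 32.2) = 3720.44 c
Set equal: c = 2715 / 3720.44 = 0.730 J/(g·°C)

c = 0.730 J/(g·°C)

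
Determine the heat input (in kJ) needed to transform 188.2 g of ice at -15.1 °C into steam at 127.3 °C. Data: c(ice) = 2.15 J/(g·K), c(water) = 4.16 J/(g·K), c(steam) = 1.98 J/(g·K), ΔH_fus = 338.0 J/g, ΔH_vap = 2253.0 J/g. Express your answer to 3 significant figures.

q = 582 kJ

q1 (heat ice -15.1→0.0 °C): 188.2 × 2.15 × 15.1 = 6110 J
q2 (melt at 0 °C): 188.2 × 338.0 = 63612 J
q3 (heat water 0.0→100.0 °C): 188.2 × 4.16 × 100.0 = 78291 J
q4 (vaporize at 100 °C): 188.2 × 2253.0 = 424015 J
q5 (heat steam 100.0→127.3 °C): 188.2 × 1.98 × 27.3 = 10173 J
Total: 6110 + 63612 + 78291 + 424015 + 10173 = 582201 J = 582 kJ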